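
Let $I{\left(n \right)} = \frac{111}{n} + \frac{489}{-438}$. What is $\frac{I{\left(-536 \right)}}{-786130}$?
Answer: $\frac{51787}{30759694640} \approx 1.6836 \cdot 10^{-6}$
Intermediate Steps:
$I{\left(n \right)} = - \frac{163}{146} + \frac{111}{n}$ ($I{\left(n \right)} = \frac{111}{n} + 489 \left(- \frac{1}{438}\right) = \frac{111}{n} - \frac{163}{146} = - \frac{163}{146} + \frac{111}{n}$)
$\frac{I{\left(-536 \right)}}{-786130} = \frac{- \frac{163}{146} + \frac{111}{-536}}{-786130} = \left(- \frac{163}{146} + 111 \left(- \frac{1}{536}\right)\right) \left(- \frac{1}{786130}\right) = \left(- \frac{163}{146} - \frac{111}{536}\right) \left(- \frac{1}{786130}\right) = \left(- \frac{51787}{39128}\right) \left(- \frac{1}{786130}\right) = \frac{51787}{30759694640}$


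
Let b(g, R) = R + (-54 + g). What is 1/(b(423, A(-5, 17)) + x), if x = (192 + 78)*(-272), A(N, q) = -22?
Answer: -1/73093 ≈ -1.3681e-5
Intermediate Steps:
b(g, R) = -54 + R + g
x = -73440 (x = 270*(-272) = -73440)
1/(b(423, A(-5, 17)) + x) = 1/((-54 - 22 + 423) - 73440) = 1/(347 - 73440) = 1/(-73093) = -1/73093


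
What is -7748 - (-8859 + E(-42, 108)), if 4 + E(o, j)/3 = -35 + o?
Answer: 1354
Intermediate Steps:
E(o, j) = -117 + 3*o (E(o, j) = -12 + 3*(-35 + o) = -12 + (-105 + 3*o) = -117 + 3*o)
-7748 - (-8859 + E(-42, 108)) = -7748 - (-8859 + (-117 + 3*(-42))) = -7748 - (-8859 + (-117 - 126)) = -7748 - (-8859 - 243) = -7748 - 1*(-9102) = -7748 + 9102 = 1354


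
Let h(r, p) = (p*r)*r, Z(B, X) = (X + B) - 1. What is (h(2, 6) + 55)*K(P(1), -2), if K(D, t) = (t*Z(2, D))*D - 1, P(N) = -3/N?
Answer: -1027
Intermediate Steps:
Z(B, X) = -1 + B + X (Z(B, X) = (B + X) - 1 = -1 + B + X)
h(r, p) = p*r²
K(D, t) = -1 + D*t*(1 + D) (K(D, t) = (t*(-1 + 2 + D))*D - 1 = (t*(1 + D))*D - 1 = D*t*(1 + D) - 1 = -1 + D*t*(1 + D))
(h(2, 6) + 55)*K(P(1), -2) = (6*2² + 55)*(-1 - 3/1*(-2)*(1 - 3/1)) = (6*4 + 55)*(-1 - 3*1*(-2)*(1 - 3*1)) = (24 + 55)*(-1 - 3*(-2)*(1 - 3)) = 79*(-1 - 3*(-2)*(-2)) = 79*(-1 - 12) = 79*(-13) = -1027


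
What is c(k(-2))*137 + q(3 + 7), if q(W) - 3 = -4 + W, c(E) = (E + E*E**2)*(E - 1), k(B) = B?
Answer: 4119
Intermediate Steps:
c(E) = (-1 + E)*(E + E**3) (c(E) = (E + E**3)*(-1 + E) = (-1 + E)*(E + E**3))
q(W) = -1 + W (q(W) = 3 + (-4 + W) = -1 + W)
c(k(-2))*137 + q(3 + 7) = -2*(-1 - 2 + (-2)**3 - 1*(-2)**2)*137 + (-1 + (3 + 7)) = -2*(-1 - 2 - 8 - 1*4)*137 + (-1 + 10) = -2*(-1 - 2 - 8 - 4)*137 + 9 = -2*(-15)*137 + 9 = 30*137 + 9 = 4110 + 9 = 4119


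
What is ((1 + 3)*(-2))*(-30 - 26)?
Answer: 448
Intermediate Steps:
((1 + 3)*(-2))*(-30 - 26) = (4*(-2))*(-56) = -8*(-56) = 448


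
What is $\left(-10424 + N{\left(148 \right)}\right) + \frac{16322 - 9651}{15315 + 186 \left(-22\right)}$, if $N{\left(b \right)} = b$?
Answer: $- \frac{115320877}{11223} \approx -10275.0$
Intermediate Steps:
$\left(-10424 + N{\left(148 \right)}\right) + \frac{16322 - 9651}{15315 + 186 \left(-22\right)} = \left(-10424 + 148\right) + \frac{16322 - 9651}{15315 + 186 \left(-22\right)} = -10276 + \frac{6671}{15315 - 4092} = -10276 + \frac{6671}{11223} = - \frac{115320877}{11223}$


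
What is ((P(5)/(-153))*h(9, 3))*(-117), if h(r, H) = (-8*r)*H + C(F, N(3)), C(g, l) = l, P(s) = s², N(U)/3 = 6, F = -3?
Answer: -64350/17 ≈ -3785.3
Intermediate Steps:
N(U) = 18 (N(U) = 3*6 = 18)
h(r, H) = 18 - 8*H*r (h(r, H) = (-8*r)*H + 18 = -8*H*r + 18 = 18 - 8*H*r)
((P(5)/(-153))*h(9, 3))*(-117) = ((5²/(-153))*(18 - 8*3*9))*(-117) = ((25*(-1/153))*(18 - 216))*(-117) = -25/153*(-198)*(-117) = (550/17)*(-117) = -64350/17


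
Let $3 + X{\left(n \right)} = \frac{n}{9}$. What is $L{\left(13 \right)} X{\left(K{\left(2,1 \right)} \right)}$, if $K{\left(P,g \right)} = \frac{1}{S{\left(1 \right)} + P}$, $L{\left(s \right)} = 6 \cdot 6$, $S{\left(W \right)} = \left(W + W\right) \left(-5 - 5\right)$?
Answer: $- \frac{974}{9} \approx -108.22$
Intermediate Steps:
$S{\left(W \right)} = - 20 W$ ($S{\left(W \right)} = 2 W \left(-10\right) = - 20 W$)
$L{\left(s \right)} = 36$
$K{\left(P,g \right)} = \frac{1}{-20 + P}$ ($K{\left(P,g \right)} = \frac{1}{\left(-20\right) 1 + P} = \frac{1}{-20 + P}$)
$X{\left(n \right)} = -3 + \frac{n}{9}$
$L{\left(13 \right)} X{\left(K{\left(2,1 \right)} \right)} = 36 \left(-3 + \frac{1}{9 \left(-20 + 2\right)}\right) = 36 \left(-3 + \frac{1}{9 \left(-18\right)}\right) = 36 \left(-3 + \frac{1}{9} \left(- \frac{1}{18}\right)\right) = 36 \left(-3 - \frac{1}{162}\right) = 36 \left(- \frac{487}{162}\right) = - \frac{974}{9}$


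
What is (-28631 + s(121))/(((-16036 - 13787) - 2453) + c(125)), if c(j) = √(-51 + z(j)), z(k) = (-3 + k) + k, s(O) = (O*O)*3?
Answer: -7646/16131 ≈ -0.47399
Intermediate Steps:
s(O) = 3*O² (s(O) = O²*3 = 3*O²)
z(k) = -3 + 2*k
c(j) = √(-54 + 2*j) (c(j) = √(-51 + (-3 + 2*j)) = √(-54 + 2*j))
(-28631 + s(121))/(((-16036 - 13787) - 2453) + c(125)) = (-28631 + 3*121²)/(((-16036 - 13787) - 2453) + √(-54 + 2*125)) = (-28631 + 3*14641)/((-29823 - 2453) + √(-54 + 250)) = (-28631 + 43923)/(-32276 + √196) = 15292/(-32276 + 14) = 15292/(-32262) = 15292*(-1/32262) = -7646/16131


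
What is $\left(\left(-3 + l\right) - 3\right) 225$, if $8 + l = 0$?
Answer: $-3150$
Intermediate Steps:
$l = -8$ ($l = -8 + 0 = -8$)
$\left(\left(-3 + l\right) - 3\right) 225 = \left(\left(-3 - 8\right) - 3\right) 225 = \left(-11 - 3\right) 225 = \left(-14\right) 225 = -3150$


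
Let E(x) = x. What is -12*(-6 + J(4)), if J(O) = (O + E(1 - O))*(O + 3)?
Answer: -12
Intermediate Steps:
J(O) = 3 + O (J(O) = (O + (1 - O))*(O + 3) = 1*(3 + O) = 3 + O)
-12*(-6 + J(4)) = -12*(-6 + (3 + 4)) = -12*(-6 + 7) = -12*1 = -12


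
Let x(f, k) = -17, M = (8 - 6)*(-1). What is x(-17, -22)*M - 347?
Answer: -313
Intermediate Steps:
M = -2 (M = 2*(-1) = -2)
x(-17, -22)*M - 347 = -17*(-2) - 347 = 34 - 347 = -313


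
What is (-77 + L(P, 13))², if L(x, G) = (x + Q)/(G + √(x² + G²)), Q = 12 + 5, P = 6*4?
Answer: 1007957785/165888 - 1840285*√745/165888 ≈ 5773.3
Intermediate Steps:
P = 24
Q = 17
L(x, G) = (17 + x)/(G + √(G² + x²)) (L(x, G) = (x + 17)/(G + √(x² + G²)) = (17 + x)/(G + √(G² + x²)))
(-77 + L(P, 13))² = (-77 + (17 + 24)/(13 + √(13² + 24²)))² = (-77 + 41/(13 + √(169 + 576)))² = (-77 + 41/(13 + √745))²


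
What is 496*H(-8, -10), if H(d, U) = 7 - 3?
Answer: 1984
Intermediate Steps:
H(d, U) = 4
496*H(-8, -10) = 496*4 = 1984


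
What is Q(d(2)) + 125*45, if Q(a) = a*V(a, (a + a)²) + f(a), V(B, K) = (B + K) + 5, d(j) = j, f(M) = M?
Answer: 5673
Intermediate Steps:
V(B, K) = 5 + B + K
Q(a) = a + a*(5 + a + 4*a²) (Q(a) = a*(5 + a + (a + a)²) + a = a*(5 + a + (2*a)²) + a = a*(5 + a + 4*a²) + a = a + a*(5 + a + 4*a²))
Q(d(2)) + 125*45 = 2*(6 + 2 + 4*2²) + 125*45 = 2*(6 + 2 + 4*4) + 5625 = 2*(6 + 2 + 16) + 5625 = 2*24 + 5625 = 48 + 5625 = 5673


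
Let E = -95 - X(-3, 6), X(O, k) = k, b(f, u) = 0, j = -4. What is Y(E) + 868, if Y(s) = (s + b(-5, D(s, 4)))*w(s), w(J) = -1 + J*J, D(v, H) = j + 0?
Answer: -1029332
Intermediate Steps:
D(v, H) = -4 (D(v, H) = -4 + 0 = -4)
w(J) = -1 + J**2
E = -101 (E = -95 - 1*6 = -95 - 6 = -101)
Y(s) = s*(-1 + s**2) (Y(s) = (s + 0)*(-1 + s**2) = s*(-1 + s**2))
Y(E) + 868 = ((-101)**3 - 1*(-101)) + 868 = (-1030301 + 101) + 868 = -1030200 + 868 = -1029332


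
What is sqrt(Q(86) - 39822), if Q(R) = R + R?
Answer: 5*I*sqrt(1586) ≈ 199.12*I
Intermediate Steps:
Q(R) = 2*R
sqrt(Q(86) - 39822) = sqrt(2*86 - 39822) = sqrt(172 - 39822) = sqrt(-39650) = 5*I*sqrt(1586)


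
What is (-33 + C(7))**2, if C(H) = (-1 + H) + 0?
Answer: 729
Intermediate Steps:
C(H) = -1 + H
(-33 + C(7))**2 = (-33 + (-1 + 7))**2 = (-33 + 6)**2 = (-27)**2 = 729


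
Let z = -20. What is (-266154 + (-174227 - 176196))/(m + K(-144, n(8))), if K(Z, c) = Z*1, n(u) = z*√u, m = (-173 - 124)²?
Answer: -616577/88065 ≈ -7.0014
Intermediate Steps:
m = 88209 (m = (-297)² = 88209)
n(u) = -20*√u
K(Z, c) = Z
(-266154 + (-174227 - 176196))/(m + K(-144, n(8))) = (-266154 + (-174227 - 176196))/(88209 - 144) = (-266154 - 350423)/88065 = -616577*1/88065 = -616577/88065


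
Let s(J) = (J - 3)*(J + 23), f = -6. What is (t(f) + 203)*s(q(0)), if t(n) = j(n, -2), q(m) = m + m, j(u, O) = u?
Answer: -13593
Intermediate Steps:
q(m) = 2*m
t(n) = n
s(J) = (-3 + J)*(23 + J)
(t(f) + 203)*s(q(0)) = (-6 + 203)*(-69 + (2*0)² + 20*(2*0)) = 197*(-69 + 0² + 20*0) = 197*(-69 + 0 + 0) = 197*(-69) = -13593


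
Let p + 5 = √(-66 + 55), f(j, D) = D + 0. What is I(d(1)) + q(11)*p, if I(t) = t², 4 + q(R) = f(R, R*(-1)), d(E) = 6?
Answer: 111 - 15*I*√11 ≈ 111.0 - 49.749*I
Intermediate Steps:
f(j, D) = D
q(R) = -4 - R (q(R) = -4 + R*(-1) = -4 - R)
p = -5 + I*√11 (p = -5 + √(-66 + 55) = -5 + √(-11) = -5 + I*√11 ≈ -5.0 + 3.3166*I)
I(d(1)) + q(11)*p = 6² + (-4 - 1*11)*(-5 + I*√11) = 36 + (-4 - 11)*(-5 + I*√11) = 36 - 15*(-5 + I*√11) = 36 + (75 - 15*I*√11) = 111 - 15*I*√11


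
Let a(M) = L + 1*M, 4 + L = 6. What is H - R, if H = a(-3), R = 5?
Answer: -6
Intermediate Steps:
L = 2 (L = -4 + 6 = 2)
a(M) = 2 + M (a(M) = 2 + 1*M = 2 + M)
H = -1 (H = 2 - 3 = -1)
H - R = -1 - 1*5 = -1 - 5 = -6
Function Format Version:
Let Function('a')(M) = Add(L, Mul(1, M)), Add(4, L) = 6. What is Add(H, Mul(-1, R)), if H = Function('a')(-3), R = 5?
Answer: -6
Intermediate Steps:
L = 2 (L = Add(-4, 6) = 2)
Function('a')(M) = Add(2, M) (Function('a')(M) = Add(2, Mul(1, M)) = Add(2, M))
H = -1 (H = Add(2, -3) = -1)
Add(H, Mul(-1, R)) = Add(-1, Mul(-1, 5)) = Add(-1, -5) = -6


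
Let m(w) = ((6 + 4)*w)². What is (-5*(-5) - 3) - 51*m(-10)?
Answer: -509978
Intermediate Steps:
m(w) = 100*w² (m(w) = (10*w)² = 100*w²)
(-5*(-5) - 3) - 51*m(-10) = (-5*(-5) - 3) - 5100*(-10)² = (25 - 3) - 5100*100 = 22 - 51*10000 = 22 - 510000 = -509978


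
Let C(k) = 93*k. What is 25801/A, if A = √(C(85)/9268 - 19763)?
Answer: -51602*I*√424371476543/183155579 ≈ -183.54*I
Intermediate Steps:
A = I*√424371476543/4634 (A = √((93*85)/9268 - 19763) = √(7905*(1/9268) - 19763) = √(7905/9268 - 19763) = √(-183155579/9268) = I*√424371476543/4634 ≈ 140.58*I)
25801/A = 25801/((I*√424371476543/4634)) = 25801*(-2*I*√424371476543/183155579) = -51602*I*√424371476543/183155579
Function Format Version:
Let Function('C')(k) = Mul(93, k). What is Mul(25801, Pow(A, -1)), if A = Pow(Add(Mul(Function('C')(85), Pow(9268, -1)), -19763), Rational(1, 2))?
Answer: Mul(Rational(-51602, 183155579), I, Pow(424371476543, Rational(1, 2))) ≈ Mul(-183.54, I)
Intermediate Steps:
A = Mul(Rational(1, 4634), I, Pow(424371476543, Rational(1, 2))) (A = Pow(Add(Mul(Mul(93, 85), Pow(9268, -1)), -19763), Rational(1, 2)) = Pow(Add(Mul(7905, Rational(1, 9268)), -19763), Rational(1, 2)) = Pow(Add(Rational(7905, 9268), -19763), Rational(1, 2)) = Pow(Rational(-183155579, 9268), Rational(1, 2)) = Mul(Rational(1, 4634), I, Pow(424371476543, Rational(1, 2))) ≈ Mul(140.58, I))
Mul(25801, Pow(A, -1)) = Mul(25801, Pow(Mul(Rational(1, 4634), I, Pow(424371476543, Rational(1, 2))), -1)) = Mul(25801, Mul(Rational(-2, 183155579), I, Pow(424371476543, Rational(1, 2)))) = Mul(Rational(-51602, 183155579), I, Pow(424371476543, Rational(1, 2)))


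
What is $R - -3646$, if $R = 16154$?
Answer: $19800$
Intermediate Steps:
$R - -3646 = 16154 - -3646 = 16154 + 3646 = 19800$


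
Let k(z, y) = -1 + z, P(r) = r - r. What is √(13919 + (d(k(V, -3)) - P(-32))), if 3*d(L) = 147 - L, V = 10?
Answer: 7*√285 ≈ 118.17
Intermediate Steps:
P(r) = 0
d(L) = 49 - L/3 (d(L) = (147 - L)/3 = 49 - L/3)
√(13919 + (d(k(V, -3)) - P(-32))) = √(13919 + ((49 - (-1 + 10)/3) - 1*0)) = √(13919 + ((49 - ⅓*9) + 0)) = √(13919 + ((49 - 3) + 0)) = √(13919 + (46 + 0)) = √(13919 + 46) = √13965 = 7*√285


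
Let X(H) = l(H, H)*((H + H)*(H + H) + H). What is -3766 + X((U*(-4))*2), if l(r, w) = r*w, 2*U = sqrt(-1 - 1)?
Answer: 330 + 128*I*sqrt(2) ≈ 330.0 + 181.02*I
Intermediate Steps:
U = I*sqrt(2)/2 (U = sqrt(-1 - 1)/2 = sqrt(-2)/2 = (I*sqrt(2))/2 = I*sqrt(2)/2 ≈ 0.70711*I)
X(H) = H**2*(H + 4*H**2) (X(H) = (H*H)*((H + H)*(H + H) + H) = H**2*((2*H)*(2*H) + H) = H**2*(4*H**2 + H) = H**2*(H + 4*H**2))
-3766 + X((U*(-4))*2) = -3766 + (((I*sqrt(2)/2)*(-4))*2)**3*(1 + 4*(((I*sqrt(2)/2)*(-4))*2)) = -3766 + (-2*I*sqrt(2)*2)**3*(1 + 4*(-2*I*sqrt(2)*2)) = -3766 + (-4*I*sqrt(2))**3*(1 + 4*(-4*I*sqrt(2))) = -3766 + (128*I*sqrt(2))*(1 - 16*I*sqrt(2)) = -3766 + 128*I*sqrt(2)*(1 - 16*I*sqrt(2))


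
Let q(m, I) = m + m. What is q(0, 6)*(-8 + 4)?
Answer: 0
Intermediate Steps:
q(m, I) = 2*m
q(0, 6)*(-8 + 4) = (2*0)*(-8 + 4) = 0*(-4) = 0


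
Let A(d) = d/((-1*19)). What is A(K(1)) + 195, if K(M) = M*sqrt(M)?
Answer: 3704/19 ≈ 194.95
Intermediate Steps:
K(M) = M**(3/2)
A(d) = -d/19 (A(d) = d/(-19) = d*(-1/19) = -d/19)
A(K(1)) + 195 = -1**(3/2)/19 + 195 = -1/19*1 + 195 = -1/19 + 195 = 3704/19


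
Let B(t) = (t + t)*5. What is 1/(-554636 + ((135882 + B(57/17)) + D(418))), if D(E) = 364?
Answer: -17/7112060 ≈ -2.3903e-6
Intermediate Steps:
B(t) = 10*t (B(t) = (2*t)*5 = 10*t)
1/(-554636 + ((135882 + B(57/17)) + D(418))) = 1/(-554636 + ((135882 + 10*(57/17)) + 364)) = 1/(-554636 + ((135882 + 570/17) + 364)) = 1/(-554636 + (2310564/17 + 364)) = 1/(-554636 + 2316752/17) = 1/(-7112060/17) = -17/7112060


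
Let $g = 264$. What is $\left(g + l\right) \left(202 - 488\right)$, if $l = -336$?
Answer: $20592$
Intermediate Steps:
$\left(g + l\right) \left(202 - 488\right) = \left(264 - 336\right) \left(202 - 488\right) = \left(-72\right) \left(-286\right) = 20592$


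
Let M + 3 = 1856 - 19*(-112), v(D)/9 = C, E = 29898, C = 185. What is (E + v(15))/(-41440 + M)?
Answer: -31563/37459 ≈ -0.84260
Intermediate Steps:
v(D) = 1665 (v(D) = 9*185 = 1665)
M = 3981 (M = -3 + (1856 - 19*(-112)) = -3 + (1856 - 1*(-2128)) = -3 + (1856 + 2128) = -3 + 3984 = 3981)
(E + v(15))/(-41440 + M) = (29898 + 1665)/(-41440 + 3981) = 31563/(-37459) = 31563*(-1/37459) = -31563/37459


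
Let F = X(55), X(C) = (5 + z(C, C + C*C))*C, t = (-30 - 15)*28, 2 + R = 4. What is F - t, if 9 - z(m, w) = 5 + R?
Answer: 1645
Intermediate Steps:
R = 2 (R = -2 + 4 = 2)
z(m, w) = 2 (z(m, w) = 9 - (5 + 2) = 9 - 1*7 = 9 - 7 = 2)
t = -1260 (t = -45*28 = -1260)
X(C) = 7*C (X(C) = (5 + 2)*C = 7*C)
F = 385 (F = 7*55 = 385)
F - t = 385 - 1*(-1260) = 385 + 1260 = 1645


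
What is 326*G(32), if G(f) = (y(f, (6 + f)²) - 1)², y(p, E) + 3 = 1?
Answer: 2934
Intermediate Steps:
y(p, E) = -2 (y(p, E) = -3 + 1 = -2)
G(f) = 9 (G(f) = (-2 - 1)² = (-3)² = 9)
326*G(32) = 326*9 = 2934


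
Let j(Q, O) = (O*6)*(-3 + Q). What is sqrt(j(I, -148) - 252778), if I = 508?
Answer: I*sqrt(701218) ≈ 837.39*I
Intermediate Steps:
j(Q, O) = 6*O*(-3 + Q) (j(Q, O) = (6*O)*(-3 + Q) = 6*O*(-3 + Q))
sqrt(j(I, -148) - 252778) = sqrt(6*(-148)*(-3 + 508) - 252778) = sqrt(6*(-148)*505 - 252778) = sqrt(-448440 - 252778) = sqrt(-701218) = I*sqrt(701218)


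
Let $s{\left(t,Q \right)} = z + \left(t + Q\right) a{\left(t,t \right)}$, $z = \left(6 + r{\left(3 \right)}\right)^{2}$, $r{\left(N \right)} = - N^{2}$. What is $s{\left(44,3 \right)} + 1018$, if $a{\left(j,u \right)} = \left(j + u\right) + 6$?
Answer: $5445$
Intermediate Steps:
$a{\left(j,u \right)} = 6 + j + u$
$z = 9$ ($z = \left(6 - 3^{2}\right)^{2} = \left(6 - 9\right)^{2} = \left(-3\right)^{2} = 9$)
$s{\left(t,Q \right)} = 9 + \left(6 + 2 t\right) \left(Q + t\right)$ ($s{\left(t,Q \right)} = 9 + \left(t + Q\right) \left(6 + t + t\right) = 9 + \left(Q + t\right) \left(6 + 2 t\right) = 9 + \left(6 + 2 t\right) \left(Q + t\right)$)
$s{\left(44,3 \right)} + 1018 = \left(9 + 2 \cdot 3 \left(3 + 44\right) + 2 \cdot 44 \left(3 + 44\right)\right) + 1018 = \left(9 + 2 \cdot 3 \cdot 47 + 2 \cdot 44 \cdot 47\right) + 1018 = \left(9 + 282 + 4136\right) + 1018 = 4427 + 1018 = 5445$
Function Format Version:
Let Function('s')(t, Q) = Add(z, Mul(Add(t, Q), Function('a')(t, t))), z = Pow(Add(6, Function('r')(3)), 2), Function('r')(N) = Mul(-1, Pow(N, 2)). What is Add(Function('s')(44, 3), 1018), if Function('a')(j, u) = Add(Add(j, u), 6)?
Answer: 5445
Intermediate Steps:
Function('a')(j, u) = Add(6, j, u)
z = 9 (z = Pow(Add(6, Mul(-1, Pow(3, 2))), 2) = Pow(Add(6, Mul(-1, 9)), 2) = Pow(Add(6, -9), 2) = Pow(-3, 2) = 9)
Function('s')(t, Q) = Add(9, Mul(Add(6, Mul(2, t)), Add(Q, t))) (Function('s')(t, Q) = Add(9, Mul(Add(t, Q), Add(6, t, t))) = Add(9, Mul(Add(Q, t), Add(6, Mul(2, t)))) = Add(9, Mul(Add(6, Mul(2, t)), Add(Q, t))))
Add(Function('s')(44, 3), 1018) = Add(Add(9, Mul(2, 3, Add(3, 44)), Mul(2, 44, Add(3, 44))), 1018) = Add(Add(9, Mul(2, 3, 47), Mul(2, 44, 47)), 1018) = Add(Add(9, 282, 4136), 1018) = Add(4427, 1018) = 5445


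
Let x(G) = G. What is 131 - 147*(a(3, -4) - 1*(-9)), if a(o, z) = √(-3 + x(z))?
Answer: -1192 - 147*I*√7 ≈ -1192.0 - 388.93*I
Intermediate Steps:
a(o, z) = √(-3 + z)
131 - 147*(a(3, -4) - 1*(-9)) = 131 - 147*(√(-3 - 4) - 1*(-9)) = 131 - 147*(√(-7) + 9) = 131 - 147*(I*√7 + 9) = 131 - 147*(9 + I*√7) = 131 + (-1323 - 147*I*√7) = -1192 - 147*I*√7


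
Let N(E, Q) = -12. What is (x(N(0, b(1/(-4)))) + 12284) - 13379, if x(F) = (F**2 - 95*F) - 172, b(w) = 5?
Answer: 17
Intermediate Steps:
x(F) = -172 + F**2 - 95*F
(x(N(0, b(1/(-4)))) + 12284) - 13379 = ((-172 + (-12)**2 - 95*(-12)) + 12284) - 13379 = ((-172 + 144 + 1140) + 12284) - 13379 = (1112 + 12284) - 13379 = 13396 - 13379 = 17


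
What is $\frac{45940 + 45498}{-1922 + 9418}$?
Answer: $\frac{45719}{3748} \approx 12.198$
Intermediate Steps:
$\frac{45940 + 45498}{-1922 + 9418} = \frac{91438}{7496} = 91438 \cdot \frac{1}{7496} = \frac{45719}{3748}$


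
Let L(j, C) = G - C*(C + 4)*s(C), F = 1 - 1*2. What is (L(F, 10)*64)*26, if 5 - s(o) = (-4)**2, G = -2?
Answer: 2559232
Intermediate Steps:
F = -1 (F = 1 - 2 = -1)
s(o) = -11 (s(o) = 5 - 1*(-4)**2 = 5 - 1*16 = 5 - 16 = -11)
L(j, C) = -2 + 11*C*(4 + C) (L(j, C) = -2 - C*(C + 4)*(-11) = -2 - C*(4 + C)*(-11) = -2 - (-11)*C*(4 + C) = -2 + 11*C*(4 + C))
(L(F, 10)*64)*26 = ((-2 + 11*10**2 + 44*10)*64)*26 = ((-2 + 11*100 + 440)*64)*26 = ((-2 + 1100 + 440)*64)*26 = (1538*64)*26 = 98432*26 = 2559232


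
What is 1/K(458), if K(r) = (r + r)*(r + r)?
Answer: 1/839056 ≈ 1.1918e-6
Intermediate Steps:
K(r) = 4*r² (K(r) = (2*r)*(2*r) = 4*r²)
1/K(458) = 1/(4*458²) = 1/(4*209764) = 1/839056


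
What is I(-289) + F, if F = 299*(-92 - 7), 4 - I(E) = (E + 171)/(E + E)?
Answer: -8553592/289 ≈ -29597.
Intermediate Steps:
I(E) = 4 - (171 + E)/(2*E) (I(E) = 4 - (E + 171)/(E + E) = 4 - (171 + E)/(2*E))
F = -29601 (F = 299*(-99) = -29601)
I(-289) + F = (½)*(-171 + 7*(-289))/(-289) - 29601 = (½)*(-1/289)*(-171 - 2023) - 29601 = (½)*(-1/289)*(-2194) - 29601 = 1097/289 - 29601 = -8553592/289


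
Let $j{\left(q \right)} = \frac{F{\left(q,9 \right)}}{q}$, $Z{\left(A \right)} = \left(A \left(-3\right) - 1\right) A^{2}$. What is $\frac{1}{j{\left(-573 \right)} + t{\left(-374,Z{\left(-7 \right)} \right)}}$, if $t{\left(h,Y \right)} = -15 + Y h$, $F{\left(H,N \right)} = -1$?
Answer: $- \frac{573}{210024554} \approx -2.7283 \cdot 10^{-6}$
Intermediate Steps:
$Z{\left(A \right)} = A^{2} \left(-1 - 3 A\right)$ ($Z{\left(A \right)} = \left(- 3 A - 1\right) A^{2} = \left(-1 - 3 A\right) A^{2} = A^{2} \left(-1 - 3 A\right)$)
$j{\left(q \right)} = - \frac{1}{q}$
$\frac{1}{j{\left(-573 \right)} + t{\left(-374,Z{\left(-7 \right)} \right)}} = \frac{1}{- \frac{1}{-573} + \left(-15 + \left(-7\right)^{2} \left(-1 - -21\right) \left(-374\right)\right)} = \frac{1}{\left(-1\right) \left(- \frac{1}{573}\right) + \left(-15 + 49 \left(-1 + 21\right) \left(-374\right)\right)} = \frac{1}{\frac{1}{573} + \left(-15 + 49 \cdot 20 \left(-374\right)\right)} = \frac{1}{\frac{1}{573} + \left(-15 + 980 \left(-374\right)\right)} = \frac{1}{\frac{1}{573} - 366535} = \frac{1}{- \frac{210024554}{573}} = - \frac{573}{210024554}$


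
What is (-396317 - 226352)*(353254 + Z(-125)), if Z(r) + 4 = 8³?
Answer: -220276630778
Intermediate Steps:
Z(r) = 508 (Z(r) = -4 + 8³ = -4 + 512 = 508)
(-396317 - 226352)*(353254 + Z(-125)) = (-396317 - 226352)*(353254 + 508) = -622669*353762 = -220276630778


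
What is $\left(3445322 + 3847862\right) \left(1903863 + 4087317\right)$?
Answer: $43694778117120$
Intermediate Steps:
$\left(3445322 + 3847862\right) \left(1903863 + 4087317\right) = 7293184 \cdot 5991180 = 43694778117120$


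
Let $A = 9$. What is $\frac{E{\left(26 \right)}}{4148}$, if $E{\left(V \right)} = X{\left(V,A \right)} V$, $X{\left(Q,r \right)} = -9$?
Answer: $- \frac{117}{2074} \approx -0.056413$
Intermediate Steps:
$E{\left(V \right)} = - 9 V$
$\frac{E{\left(26 \right)}}{4148} = \frac{\left(-9\right) 26}{4148} = \left(-234\right) \frac{1}{4148} = - \frac{117}{2074}$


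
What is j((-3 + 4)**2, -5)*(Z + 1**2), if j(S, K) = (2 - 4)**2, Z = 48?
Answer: 196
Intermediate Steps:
j(S, K) = 4 (j(S, K) = (-2)**2 = 4)
j((-3 + 4)**2, -5)*(Z + 1**2) = 4*(48 + 1**2) = 4*(48 + 1) = 4*49 = 196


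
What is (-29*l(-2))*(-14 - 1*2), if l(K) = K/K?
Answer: 464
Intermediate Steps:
l(K) = 1
(-29*l(-2))*(-14 - 1*2) = (-29*1)*(-14 - 1*2) = -29*(-14 - 2) = -29*(-16) = 464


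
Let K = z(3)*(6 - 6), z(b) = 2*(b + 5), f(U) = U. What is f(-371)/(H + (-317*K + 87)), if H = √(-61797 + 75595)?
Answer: 32277/6229 - 371*√13798/6229 ≈ -1.8145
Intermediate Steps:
z(b) = 10 + 2*b (z(b) = 2*(5 + b) = 10 + 2*b)
K = 0 (K = (10 + 2*3)*(6 - 6) = (10 + 6)*0 = 16*0 = 0)
H = √13798 ≈ 117.46
f(-371)/(H + (-317*K + 87)) = -371/(√13798 + (-317*0 + 87)) = -371/(√13798 + (0 + 87)) = -371/(√13798 + 87) = -371/(87 + √13798)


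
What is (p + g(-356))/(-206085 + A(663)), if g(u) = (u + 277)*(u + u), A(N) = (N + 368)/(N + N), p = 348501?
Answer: -536697174/273267679 ≈ -1.9640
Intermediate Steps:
A(N) = (368 + N)/(2*N) (A(N) = (368 + N)/((2*N)) = (368 + N)*(1/(2*N)) = (368 + N)/(2*N))
g(u) = 2*u*(277 + u) (g(u) = (277 + u)*(2*u) = 2*u*(277 + u))
(p + g(-356))/(-206085 + A(663)) = (348501 + 2*(-356)*(277 - 356))/(-206085 + (½)*(368 + 663)/663) = (348501 + 2*(-356)*(-79))/(-206085 + (½)*(1/663)*1031) = (348501 + 56248)/(-206085 + 1031/1326) = 404749/(-273267679/1326) = 404749*(-1326/273267679) = -536697174/273267679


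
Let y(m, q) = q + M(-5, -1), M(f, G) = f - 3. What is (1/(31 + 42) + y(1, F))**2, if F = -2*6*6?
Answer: 34093921/5329 ≈ 6397.8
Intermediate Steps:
M(f, G) = -3 + f
F = -72 (F = -12*6 = -72)
y(m, q) = -8 + q (y(m, q) = q + (-3 - 5) = q - 8 = -8 + q)
(1/(31 + 42) + y(1, F))**2 = (1/(31 + 42) + (-8 - 72))**2 = (1/73 - 80)**2 = (-5839/73)**2 = 34093921/5329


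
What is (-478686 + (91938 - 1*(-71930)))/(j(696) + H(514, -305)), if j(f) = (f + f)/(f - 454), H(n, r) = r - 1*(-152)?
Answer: 38092978/17817 ≈ 2138.0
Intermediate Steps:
H(n, r) = 152 + r (H(n, r) = r + 152 = 152 + r)
j(f) = 2*f/(-454 + f) (j(f) = (2*f)/(-454 + f) = 2*f/(-454 + f))
(-478686 + (91938 - 1*(-71930)))/(j(696) + H(514, -305)) = (-478686 + (91938 - 1*(-71930)))/(2*696/(-454 + 696) + (152 - 305)) = (-478686 + (91938 + 71930))/(2*696/242 - 153) = (-478686 + 163868)/(2*696*(1/242) - 153) = -314818/(696/121 - 153) = -314818/(-17817/121) = -314818*(-121/17817) = 38092978/17817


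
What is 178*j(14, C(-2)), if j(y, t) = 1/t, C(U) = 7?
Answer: 178/7 ≈ 25.429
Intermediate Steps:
178*j(14, C(-2)) = 178/7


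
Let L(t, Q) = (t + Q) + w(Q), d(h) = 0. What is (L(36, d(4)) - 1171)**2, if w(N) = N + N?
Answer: 1288225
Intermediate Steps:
w(N) = 2*N
L(t, Q) = t + 3*Q (L(t, Q) = (t + Q) + 2*Q = (Q + t) + 2*Q = t + 3*Q)
(L(36, d(4)) - 1171)**2 = ((36 + 3*0) - 1171)**2 = ((36 + 0) - 1171)**2 = (36 - 1171)**2 = (-1135)**2 = 1288225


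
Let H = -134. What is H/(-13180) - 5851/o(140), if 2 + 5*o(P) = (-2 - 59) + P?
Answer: -192785291/507430 ≈ -379.92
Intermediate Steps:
o(P) = -63/5 + P/5 (o(P) = -2/5 + ((-2 - 59) + P)/5 = -2/5 + (-61 + P)/5 = -2/5 + (-61/5 + P/5) = -63/5 + P/5)
H/(-13180) - 5851/o(140) = -134/(-13180) - 5851/(-63/5 + (1/5)*140) = -134*(-1/13180) - 5851/(-63/5 + 28) = 67/6590 - 5851/77/5 = 67/6590 - 5851*5/77 = 67/6590 - 29255/77 = -192785291/507430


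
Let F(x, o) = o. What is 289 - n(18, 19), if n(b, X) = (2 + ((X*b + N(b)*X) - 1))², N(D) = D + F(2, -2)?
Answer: -418320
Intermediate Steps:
N(D) = -2 + D (N(D) = D - 2 = -2 + D)
n(b, X) = (1 + X*b + X*(-2 + b))² (n(b, X) = (2 + ((X*b + (-2 + b)*X) - 1))² = (2 + ((X*b + X*(-2 + b)) - 1))² = (2 + (-1 + X*b + X*(-2 + b)))² = (1 + X*b + X*(-2 + b))²)
289 - n(18, 19) = 289 - (1 + 19*18 + 19*(-2 + 18))² = 289 - (1 + 342 + 19*16)² = 289 - (1 + 342 + 304)² = 289 - 1*647² = 289 - 1*418609 = 289 - 418609 = -418320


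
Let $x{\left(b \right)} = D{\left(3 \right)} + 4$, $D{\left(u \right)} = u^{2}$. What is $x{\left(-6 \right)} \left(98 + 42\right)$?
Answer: $1820$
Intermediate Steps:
$x{\left(b \right)} = 13$ ($x{\left(b \right)} = 3^{2} + 4 = 9 + 4 = 13$)
$x{\left(-6 \right)} \left(98 + 42\right) = 13 \left(98 + 42\right) = 13 \cdot 140 = 1820$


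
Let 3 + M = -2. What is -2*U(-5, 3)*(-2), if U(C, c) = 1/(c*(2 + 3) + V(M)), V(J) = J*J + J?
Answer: 4/35 ≈ 0.11429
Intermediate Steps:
M = -5 (M = -3 - 2 = -5)
V(J) = J + J² (V(J) = J² + J = J + J²)
U(C, c) = 1/(20 + 5*c) (U(C, c) = 1/(c*(2 + 3) - 5*(1 - 5)) = 1/(c*5 - 5*(-4)) = 1/(5*c + 20) = 1/(20 + 5*c))
-2*U(-5, 3)*(-2) = -2/(5*(4 + 3))*(-2) = -2/(5*7)*(-2) = -2*1/35*(-2) = -2/35*(-2) = 4/35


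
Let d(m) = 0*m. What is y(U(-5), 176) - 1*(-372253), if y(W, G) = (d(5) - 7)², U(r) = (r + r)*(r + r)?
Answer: 372302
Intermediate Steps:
d(m) = 0
U(r) = 4*r² (U(r) = (2*r)*(2*r) = 4*r²)
y(W, G) = 49 (y(W, G) = (0 - 7)² = (-7)² = 49)
y(U(-5), 176) - 1*(-372253) = 49 - 1*(-372253) = 49 + 372253 = 372302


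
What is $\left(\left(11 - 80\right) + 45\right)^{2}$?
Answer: $576$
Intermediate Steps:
$\left(\left(11 - 80\right) + 45\right)^{2} = \left(-69 + 45\right)^{2} = \left(-24\right)^{2} = 576$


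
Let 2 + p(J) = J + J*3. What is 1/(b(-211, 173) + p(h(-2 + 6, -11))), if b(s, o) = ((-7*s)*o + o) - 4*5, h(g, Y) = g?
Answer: 1/255688 ≈ 3.9110e-6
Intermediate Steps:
p(J) = -2 + 4*J (p(J) = -2 + (J + J*3) = -2 + (J + 3*J) = -2 + 4*J)
b(s, o) = -20 + o - 7*o*s (b(s, o) = (-7*o*s + o) - 20 = (o - 7*o*s) - 20 = -20 + o - 7*o*s)
1/(b(-211, 173) + p(h(-2 + 6, -11))) = 1/((-20 + 173 - 7*173*(-211)) + (-2 + 4*(-2 + 6))) = 1/((-20 + 173 + 255521) + (-2 + 4*4)) = 1/(255674 + (-2 + 16)) = 1/(255674 + 14) = 1/255688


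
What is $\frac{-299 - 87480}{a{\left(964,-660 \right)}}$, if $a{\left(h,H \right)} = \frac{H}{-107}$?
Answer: $- \frac{9392353}{660} \approx -14231.0$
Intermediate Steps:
$a{\left(h,H \right)} = - \frac{H}{107}$ ($a{\left(h,H \right)} = H \left(- \frac{1}{107}\right) = - \frac{H}{107}$)
$\frac{-299 - 87480}{a{\left(964,-660 \right)}} = \frac{-299 - 87480}{\left(- \frac{1}{107}\right) \left(-660\right)} = \frac{-299 - 87480}{\frac{660}{107}} = \left(-87779\right) \frac{107}{660} = - \frac{9392353}{660}$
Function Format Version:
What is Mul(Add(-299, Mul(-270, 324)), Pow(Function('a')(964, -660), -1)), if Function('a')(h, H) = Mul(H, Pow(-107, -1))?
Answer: Rational(-9392353, 660) ≈ -14231.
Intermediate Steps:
Function('a')(h, H) = Mul(Rational(-1, 107), H) (Function('a')(h, H) = Mul(H, Rational(-1, 107)) = Mul(Rational(-1, 107), H))
Mul(Add(-299, Mul(-270, 324)), Pow(Function('a')(964, -660), -1)) = Mul(Add(-299, Mul(-270, 324)), Pow(Mul(Rational(-1, 107), -660), -1)) = Mul(Add(-299, -87480), Pow(Rational(660, 107), -1)) = Mul(-87779, Rational(107, 660)) = Rational(-9392353, 660)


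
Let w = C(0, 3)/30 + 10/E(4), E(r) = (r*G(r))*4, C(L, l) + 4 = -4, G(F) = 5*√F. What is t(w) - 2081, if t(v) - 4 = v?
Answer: -498529/240 ≈ -2077.2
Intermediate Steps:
C(L, l) = -8 (C(L, l) = -4 - 4 = -8)
E(r) = 20*r^(3/2) (E(r) = (r*(5*√r))*4 = (5*r^(3/2))*4 = 20*r^(3/2))
w = -49/240 (w = -8/30 + 10/((20*4^(3/2))) = -8*1/30 + 10/((20*8)) = -4/15 + 10/160 = -4/15 + 10*(1/160) = -4/15 + 1/16 = -49/240 ≈ -0.20417)
t(v) = 4 + v
t(w) - 2081 = (4 - 49/240) - 2081 = 911/240 - 2081 = -498529/240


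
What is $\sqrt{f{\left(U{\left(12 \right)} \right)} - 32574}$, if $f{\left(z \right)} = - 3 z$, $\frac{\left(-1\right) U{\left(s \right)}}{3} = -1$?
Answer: $i \sqrt{32583} \approx 180.51 i$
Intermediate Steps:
$U{\left(s \right)} = 3$ ($U{\left(s \right)} = \left(-3\right) \left(-1\right) = 3$)
$\sqrt{f{\left(U{\left(12 \right)} \right)} - 32574} = \sqrt{\left(-3\right) 3 - 32574} = \sqrt{-9 - 32574} = \sqrt{-32583} = i \sqrt{32583}$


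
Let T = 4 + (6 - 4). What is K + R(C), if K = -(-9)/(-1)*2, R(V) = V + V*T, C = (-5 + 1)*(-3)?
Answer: 66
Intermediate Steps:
T = 6 (T = 4 + 2 = 6)
C = 12 (C = -4*(-3) = 12)
R(V) = 7*V (R(V) = V + V*6 = V + 6*V = 7*V)
K = -18 (K = -(-9)*(-1)*2 = -3*3*2 = -9*2 = -18)
K + R(C) = -18 + 7*12 = -18 + 84 = 66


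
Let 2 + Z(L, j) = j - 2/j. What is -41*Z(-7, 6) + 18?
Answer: -397/3 ≈ -132.33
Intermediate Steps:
Z(L, j) = -2 + j - 2/j (Z(L, j) = -2 + (j - 2/j) = -2 + j - 2/j)
-41*Z(-7, 6) + 18 = -41*(-2 + 6 - 2/6) + 18 = -41*(-2 + 6 - 2*⅙) + 18 = -41*(-2 + 6 - ⅓) + 18 = -41*11/3 + 18 = -451/3 + 18 = -397/3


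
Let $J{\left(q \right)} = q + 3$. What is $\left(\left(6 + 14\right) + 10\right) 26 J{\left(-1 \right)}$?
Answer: $1560$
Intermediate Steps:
$J{\left(q \right)} = 3 + q$
$\left(\left(6 + 14\right) + 10\right) 26 J{\left(-1 \right)} = \left(\left(6 + 14\right) + 10\right) 26 \left(3 - 1\right) = \left(20 + 10\right) 26 \cdot 2 = 30 \cdot 26 \cdot 2 = 780 \cdot 2 = 1560$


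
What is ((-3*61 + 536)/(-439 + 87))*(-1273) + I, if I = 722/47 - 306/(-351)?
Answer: 834167489/645216 ≈ 1292.8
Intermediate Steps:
I = 29756/1833 (I = 722*(1/47) - 306*(-1/351) = 722/47 + 34/39 = 29756/1833 ≈ 16.233)
((-3*61 + 536)/(-439 + 87))*(-1273) + I = ((-3*61 + 536)/(-439 + 87))*(-1273) + 29756/1833 = ((-183 + 536)/(-352))*(-1273) + 29756/1833 = (353*(-1/352))*(-1273) + 29756/1833 = -353/352*(-1273) + 29756/1833 = 449369/352 + 29756/1833 = 834167489/645216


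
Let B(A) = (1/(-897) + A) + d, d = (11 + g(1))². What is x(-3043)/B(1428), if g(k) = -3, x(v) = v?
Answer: -2729571/1338323 ≈ -2.0395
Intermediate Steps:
d = 64 (d = (11 - 3)² = 8² = 64)
B(A) = 57407/897 + A (B(A) = (1/(-897) + A) + 64 = (-1/897 + A) + 64 = 57407/897 + A)
x(-3043)/B(1428) = -3043/(57407/897 + 1428) = -3043/1338323/897 = -3043*897/1338323 = -2729571/1338323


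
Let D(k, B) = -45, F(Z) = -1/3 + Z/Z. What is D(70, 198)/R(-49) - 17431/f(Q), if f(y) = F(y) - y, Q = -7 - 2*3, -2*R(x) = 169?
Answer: -8833827/6929 ≈ -1274.9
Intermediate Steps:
R(x) = -169/2 (R(x) = -½*169 = -169/2)
F(Z) = ⅔ (F(Z) = -1*⅓ + 1 = -⅓ + 1 = ⅔)
Q = -13 (Q = -7 - 6 = -13)
f(y) = ⅔ - y
D(70, 198)/R(-49) - 17431/f(Q) = -45/(-169/2) - 17431/(⅔ - 1*(-13)) = -45*(-2/169) - 17431/(⅔ + 13) = 90/169 - 17431/41/3 = 90/169 - 17431*3/41 = 90/169 - 52293/41 = -8833827/6929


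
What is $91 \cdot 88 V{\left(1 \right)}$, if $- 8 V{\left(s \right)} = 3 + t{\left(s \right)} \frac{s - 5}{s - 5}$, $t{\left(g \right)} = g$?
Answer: $-4004$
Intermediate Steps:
$V{\left(s \right)} = - \frac{3}{8} - \frac{s}{8}$ ($V{\left(s \right)} = - \frac{3 + s \frac{s - 5}{s - 5}}{8} = - \frac{3 + s \frac{-5 + s}{-5 + s}}{8} = - \frac{3 + s 1}{8} = - \frac{3 + s}{8} = - \frac{3}{8} - \frac{s}{8}$)
$91 \cdot 88 V{\left(1 \right)} = 91 \cdot 88 \left(- \frac{3}{8} - \frac{1}{8}\right) = 8008 \left(- \frac{3}{8} - \frac{1}{8}\right) = 8008 \left(- \frac{1}{2}\right) = -4004$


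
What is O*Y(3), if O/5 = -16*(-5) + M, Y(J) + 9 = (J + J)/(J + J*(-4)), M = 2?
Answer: -11890/3 ≈ -3963.3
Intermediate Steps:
Y(J) = -29/3 (Y(J) = -9 + (J + J)/(J + J*(-4)) = -9 + (2*J)/(J - 4*J) = -9 + (2*J)/((-3*J)) = -9 + (2*J)*(-1/(3*J)) = -9 - ⅔ = -29/3)
O = 410 (O = 5*(-16*(-5) + 2) = 5*(80 + 2) = 5*82 = 410)
O*Y(3) = 410*(-29/3) = -11890/3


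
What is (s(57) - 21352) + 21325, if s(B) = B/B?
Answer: -26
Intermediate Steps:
s(B) = 1
(s(57) - 21352) + 21325 = (1 - 21352) + 21325 = -21351 + 21325 = -26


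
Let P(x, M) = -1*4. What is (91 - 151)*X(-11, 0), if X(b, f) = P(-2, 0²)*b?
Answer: -2640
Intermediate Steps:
P(x, M) = -4
X(b, f) = -4*b
(91 - 151)*X(-11, 0) = (91 - 151)*(-4*(-11)) = -60*44 = -2640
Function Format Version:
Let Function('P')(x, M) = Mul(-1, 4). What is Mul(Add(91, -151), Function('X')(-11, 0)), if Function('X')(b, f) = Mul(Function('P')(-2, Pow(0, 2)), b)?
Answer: -2640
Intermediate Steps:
Function('P')(x, M) = -4
Function('X')(b, f) = Mul(-4, b)
Mul(Add(91, -151), Function('X')(-11, 0)) = Mul(Add(91, -151), Mul(-4, -11)) = Mul(-60, 44) = -2640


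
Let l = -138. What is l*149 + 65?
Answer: -20497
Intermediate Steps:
l*149 + 65 = -138*149 + 65 = -20562 + 65 = -20497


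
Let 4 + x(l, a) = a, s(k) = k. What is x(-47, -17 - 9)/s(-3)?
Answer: 10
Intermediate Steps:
x(l, a) = -4 + a
x(-47, -17 - 9)/s(-3) = (-4 + (-17 - 9))/(-3) = -(-4 - 26)/3 = -1/3*(-30) = 10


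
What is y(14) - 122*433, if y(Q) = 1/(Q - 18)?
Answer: -211305/4 ≈ -52826.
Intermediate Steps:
y(Q) = 1/(-18 + Q)
y(14) - 122*433 = 1/(-18 + 14) - 122*433 = 1/(-4) - 52826 = -¼ - 52826 = -211305/4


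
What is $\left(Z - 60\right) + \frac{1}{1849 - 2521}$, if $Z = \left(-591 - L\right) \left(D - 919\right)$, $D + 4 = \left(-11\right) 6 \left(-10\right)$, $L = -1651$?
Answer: $- \frac{187380481}{672} \approx -2.7884 \cdot 10^{5}$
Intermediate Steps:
$D = 656$ ($D = -4 + \left(-11\right) 6 \left(-10\right) = -4 - -660 = -4 + 660 = 656$)
$Z = -278780$ ($Z = \left(-591 - -1651\right) \left(656 - 919\right) = \left(-591 + 1651\right) \left(656 - 919\right) = 1060 \left(-263\right) = -278780$)
$\left(Z - 60\right) + \frac{1}{1849 - 2521} = \left(-278780 - 60\right) + \frac{1}{1849 - 2521} = -278840 + \frac{1}{-672} = -278840 - \frac{1}{672} = - \frac{187380481}{672}$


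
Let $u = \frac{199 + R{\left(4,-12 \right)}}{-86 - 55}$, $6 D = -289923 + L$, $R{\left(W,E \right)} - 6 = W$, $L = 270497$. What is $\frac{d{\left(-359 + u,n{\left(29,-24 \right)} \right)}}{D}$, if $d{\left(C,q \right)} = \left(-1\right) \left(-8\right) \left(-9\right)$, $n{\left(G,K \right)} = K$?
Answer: $\frac{216}{9713} \approx 0.022238$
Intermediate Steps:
$R{\left(W,E \right)} = 6 + W$
$D = - \frac{9713}{3}$ ($D = \frac{-289923 + 270497}{6} = \frac{1}{6} \left(-19426\right) = - \frac{9713}{3} \approx -3237.7$)
$u = - \frac{209}{141}$ ($u = \frac{199 + \left(6 + 4\right)}{-86 - 55} = \frac{199 + 10}{-86 - 55} = \frac{209}{-141} = 209 \left(- \frac{1}{141}\right) = - \frac{209}{141} \approx -1.4823$)
$d{\left(C,q \right)} = -72$ ($d{\left(C,q \right)} = 8 \left(-9\right) = -72$)
$\frac{d{\left(-359 + u,n{\left(29,-24 \right)} \right)}}{D} = - \frac{72}{- \frac{9713}{3}} = \left(-72\right) \left(- \frac{3}{9713}\right) = \frac{216}{9713}$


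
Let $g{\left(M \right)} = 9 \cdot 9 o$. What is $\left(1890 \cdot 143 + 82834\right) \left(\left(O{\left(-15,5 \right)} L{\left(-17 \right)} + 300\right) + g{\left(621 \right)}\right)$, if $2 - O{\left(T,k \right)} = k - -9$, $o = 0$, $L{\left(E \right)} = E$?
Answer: $177964416$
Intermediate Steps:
$O{\left(T,k \right)} = -7 - k$ ($O{\left(T,k \right)} = 2 - \left(k - -9\right) = 2 - \left(k + 9\right) = 2 - \left(9 + k\right) = -7 - k$)
$g{\left(M \right)} = 0$ ($g{\left(M \right)} = 9 \cdot 9 \cdot 0 = 81 \cdot 0 = 0$)
$\left(1890 \cdot 143 + 82834\right) \left(\left(O{\left(-15,5 \right)} L{\left(-17 \right)} + 300\right) + g{\left(621 \right)}\right) = \left(1890 \cdot 143 + 82834\right) \left(\left(\left(-7 - 5\right) \left(-17\right) + 300\right) + 0\right) = \left(270270 + 82834\right) \left(\left(\left(-7 - 5\right) \left(-17\right) + 300\right) + 0\right) = 353104 \left(\left(\left(-12\right) \left(-17\right) + 300\right) + 0\right) = 353104 \left(\left(204 + 300\right) + 0\right) = 353104 \left(504 + 0\right) = 353104 \cdot 504 = 177964416$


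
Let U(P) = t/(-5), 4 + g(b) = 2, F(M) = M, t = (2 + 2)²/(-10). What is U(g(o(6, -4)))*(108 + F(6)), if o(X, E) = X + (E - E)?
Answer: 912/25 ≈ 36.480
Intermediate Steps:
t = -8/5 (t = 4²*(-⅒) = 16*(-⅒) = -8/5 ≈ -1.6000)
o(X, E) = X (o(X, E) = X + 0 = X)
g(b) = -2 (g(b) = -4 + 2 = -2)
U(P) = 8/25 (U(P) = -8/5/(-5) = -8/5*(-⅕) = 8/25)
U(g(o(6, -4)))*(108 + F(6)) = 8*(108 + 6)/25 = (8/25)*114 = 912/25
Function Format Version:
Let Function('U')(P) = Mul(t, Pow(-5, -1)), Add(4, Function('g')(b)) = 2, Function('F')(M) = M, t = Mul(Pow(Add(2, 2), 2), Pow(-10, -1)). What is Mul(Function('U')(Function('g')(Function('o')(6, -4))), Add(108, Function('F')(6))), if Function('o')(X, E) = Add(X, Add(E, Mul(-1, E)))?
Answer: Rational(912, 25) ≈ 36.480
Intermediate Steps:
t = Rational(-8, 5) (t = Mul(Pow(4, 2), Rational(-1, 10)) = Mul(16, Rational(-1, 10)) = Rational(-8, 5) ≈ -1.6000)
Function('o')(X, E) = X (Function('o')(X, E) = Add(X, 0) = X)
Function('g')(b) = -2 (Function('g')(b) = Add(-4, 2) = -2)
Function('U')(P) = Rational(8, 25) (Function('U')(P) = Mul(Rational(-8, 5), Pow(-5, -1)) = Mul(Rational(-8, 5), Rational(-1, 5)) = Rational(8, 25))
Mul(Function('U')(Function('g')(Function('o')(6, -4))), Add(108, Function('F')(6))) = Mul(Rational(8, 25), Add(108, 6)) = Mul(Rational(8, 25), 114) = Rational(912, 25)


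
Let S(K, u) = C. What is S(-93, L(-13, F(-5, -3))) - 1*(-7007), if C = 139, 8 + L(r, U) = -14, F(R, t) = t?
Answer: 7146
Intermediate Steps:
L(r, U) = -22 (L(r, U) = -8 - 14 = -22)
S(K, u) = 139
S(-93, L(-13, F(-5, -3))) - 1*(-7007) = 139 - 1*(-7007) = 139 + 7007 = 7146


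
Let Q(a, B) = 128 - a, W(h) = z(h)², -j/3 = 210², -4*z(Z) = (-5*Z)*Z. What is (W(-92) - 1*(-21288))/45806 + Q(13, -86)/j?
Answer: 1481199685471/606013380 ≈ 2444.2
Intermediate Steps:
z(Z) = 5*Z²/4 (z(Z) = -(-5*Z)*Z/4 = -(-5)*Z²/4 = 5*Z²/4)
j = -132300 (j = -3*210² = -3*44100 = -132300)
W(h) = 25*h⁴/16 (W(h) = (5*h²/4)² = 25*h⁴/16)
(W(-92) - 1*(-21288))/45806 + Q(13, -86)/j = ((25/16)*(-92)⁴ - 1*(-21288))/45806 + (128 - 1*13)/(-132300) = ((25/16)*71639296 + 21288)*(1/45806) + (128 - 13)*(-1/132300) = (111936400 + 21288)*(1/45806) + 115*(-1/132300) = 111957688*(1/45806) - 23/26460 = 55978844/22903 - 23/26460 = 1481199685471/606013380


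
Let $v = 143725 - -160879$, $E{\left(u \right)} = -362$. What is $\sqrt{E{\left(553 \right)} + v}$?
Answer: $\sqrt{304242} \approx 551.58$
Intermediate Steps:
$v = 304604$ ($v = 143725 + 160879 = 304604$)
$\sqrt{E{\left(553 \right)} + v} = \sqrt{-362 + 304604} = \sqrt{304242}$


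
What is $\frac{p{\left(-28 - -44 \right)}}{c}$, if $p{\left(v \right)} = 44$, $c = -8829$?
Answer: $- \frac{44}{8829} \approx -0.0049836$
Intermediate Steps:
$\frac{p{\left(-28 - -44 \right)}}{c} = \frac{44}{-8829} = 44 \left(- \frac{1}{8829}\right) = - \frac{44}{8829}$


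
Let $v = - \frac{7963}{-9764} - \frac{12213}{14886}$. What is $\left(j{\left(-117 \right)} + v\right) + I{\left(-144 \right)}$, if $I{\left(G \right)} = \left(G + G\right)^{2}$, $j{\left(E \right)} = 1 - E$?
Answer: $\frac{670711323863}{8074828} \approx 83062.0$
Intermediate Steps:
$v = - \frac{39473}{8074828}$ ($v = \left(-7963\right) \left(- \frac{1}{9764}\right) - \frac{1357}{1654} = \frac{7963}{9764} - \frac{1357}{1654} = - \frac{39473}{8074828} \approx -0.0048884$)
$I{\left(G \right)} = 4 G^{2}$ ($I{\left(G \right)} = \left(2 G\right)^{2} = 4 G^{2}$)
$\left(j{\left(-117 \right)} + v\right) + I{\left(-144 \right)} = \left(\left(1 - -117\right) - \frac{39473}{8074828}\right) + 4 \left(-144\right)^{2} = \left(\left(1 + 117\right) - \frac{39473}{8074828}\right) + 4 \cdot 20736 = \left(118 - \frac{39473}{8074828}\right) + 82944 = \frac{952790231}{8074828} + 82944 = \frac{670711323863}{8074828}$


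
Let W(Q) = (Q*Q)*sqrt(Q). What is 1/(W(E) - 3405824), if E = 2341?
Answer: 3405824/70296776665888725 + 5480281*sqrt(2341)/70296776665888725 ≈ 3.8204e-9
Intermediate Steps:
W(Q) = Q**(5/2) (W(Q) = Q**2*sqrt(Q) = Q**(5/2))
1/(W(E) - 3405824) = 1/(2341**(5/2) - 3405824) = 1/(5480281*sqrt(2341) - 3405824) = 1/(-3405824 + 5480281*sqrt(2341))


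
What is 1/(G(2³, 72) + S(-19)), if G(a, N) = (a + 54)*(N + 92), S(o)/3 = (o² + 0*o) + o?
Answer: 1/11194 ≈ 8.9334e-5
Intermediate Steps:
S(o) = 3*o + 3*o² (S(o) = 3*((o² + 0*o) + o) = 3*((o² + 0) + o) = 3*(o² + o) = 3*(o + o²) = 3*o + 3*o²)
G(a, N) = (54 + a)*(92 + N)
1/(G(2³, 72) + S(-19)) = 1/((4968 + 54*72 + 92*2³ + 72*2³) + 3*(-19)*(1 - 19)) = 1/((4968 + 3888 + 92*8 + 72*8) + 3*(-19)*(-18)) = 1/((4968 + 3888 + 736 + 576) + 1026) = 1/(10168 + 1026) = 1/11194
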